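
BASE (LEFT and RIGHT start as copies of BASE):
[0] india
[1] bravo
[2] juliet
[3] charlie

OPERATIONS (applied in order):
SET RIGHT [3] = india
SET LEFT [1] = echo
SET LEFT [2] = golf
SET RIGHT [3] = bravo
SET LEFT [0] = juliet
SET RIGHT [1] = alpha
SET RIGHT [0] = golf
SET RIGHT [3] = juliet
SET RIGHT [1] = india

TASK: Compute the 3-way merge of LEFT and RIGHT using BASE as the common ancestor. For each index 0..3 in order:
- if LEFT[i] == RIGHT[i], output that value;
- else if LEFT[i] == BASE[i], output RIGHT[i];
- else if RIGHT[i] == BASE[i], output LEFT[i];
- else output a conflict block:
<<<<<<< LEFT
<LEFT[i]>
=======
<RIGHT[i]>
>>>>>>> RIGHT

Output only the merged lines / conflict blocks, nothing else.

Answer: <<<<<<< LEFT
juliet
=======
golf
>>>>>>> RIGHT
<<<<<<< LEFT
echo
=======
india
>>>>>>> RIGHT
golf
juliet

Derivation:
Final LEFT:  [juliet, echo, golf, charlie]
Final RIGHT: [golf, india, juliet, juliet]
i=0: BASE=india L=juliet R=golf all differ -> CONFLICT
i=1: BASE=bravo L=echo R=india all differ -> CONFLICT
i=2: L=golf, R=juliet=BASE -> take LEFT -> golf
i=3: L=charlie=BASE, R=juliet -> take RIGHT -> juliet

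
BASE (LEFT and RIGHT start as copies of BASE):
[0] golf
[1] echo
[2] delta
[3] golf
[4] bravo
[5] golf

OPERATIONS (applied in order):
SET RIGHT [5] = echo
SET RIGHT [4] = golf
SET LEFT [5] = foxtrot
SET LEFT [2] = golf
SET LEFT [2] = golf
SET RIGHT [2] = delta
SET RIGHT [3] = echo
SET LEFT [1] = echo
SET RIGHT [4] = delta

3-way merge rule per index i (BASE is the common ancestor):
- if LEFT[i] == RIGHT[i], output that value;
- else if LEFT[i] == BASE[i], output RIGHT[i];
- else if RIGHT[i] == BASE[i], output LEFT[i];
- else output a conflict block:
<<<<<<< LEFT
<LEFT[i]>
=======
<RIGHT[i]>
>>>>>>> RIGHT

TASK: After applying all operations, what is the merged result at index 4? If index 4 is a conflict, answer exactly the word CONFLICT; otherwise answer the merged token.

Answer: delta

Derivation:
Final LEFT:  [golf, echo, golf, golf, bravo, foxtrot]
Final RIGHT: [golf, echo, delta, echo, delta, echo]
i=0: L=golf R=golf -> agree -> golf
i=1: L=echo R=echo -> agree -> echo
i=2: L=golf, R=delta=BASE -> take LEFT -> golf
i=3: L=golf=BASE, R=echo -> take RIGHT -> echo
i=4: L=bravo=BASE, R=delta -> take RIGHT -> delta
i=5: BASE=golf L=foxtrot R=echo all differ -> CONFLICT
Index 4 -> delta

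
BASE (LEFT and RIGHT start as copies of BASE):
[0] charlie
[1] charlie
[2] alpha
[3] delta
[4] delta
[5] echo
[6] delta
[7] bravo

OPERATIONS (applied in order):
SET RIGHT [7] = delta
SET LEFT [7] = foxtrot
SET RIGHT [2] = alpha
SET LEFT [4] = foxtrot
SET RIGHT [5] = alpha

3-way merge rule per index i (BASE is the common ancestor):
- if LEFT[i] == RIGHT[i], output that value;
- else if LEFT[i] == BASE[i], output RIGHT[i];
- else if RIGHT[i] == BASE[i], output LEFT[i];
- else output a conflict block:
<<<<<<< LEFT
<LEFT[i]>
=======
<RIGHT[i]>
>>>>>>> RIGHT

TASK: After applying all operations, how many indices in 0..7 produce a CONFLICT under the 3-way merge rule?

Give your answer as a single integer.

Answer: 1

Derivation:
Final LEFT:  [charlie, charlie, alpha, delta, foxtrot, echo, delta, foxtrot]
Final RIGHT: [charlie, charlie, alpha, delta, delta, alpha, delta, delta]
i=0: L=charlie R=charlie -> agree -> charlie
i=1: L=charlie R=charlie -> agree -> charlie
i=2: L=alpha R=alpha -> agree -> alpha
i=3: L=delta R=delta -> agree -> delta
i=4: L=foxtrot, R=delta=BASE -> take LEFT -> foxtrot
i=5: L=echo=BASE, R=alpha -> take RIGHT -> alpha
i=6: L=delta R=delta -> agree -> delta
i=7: BASE=bravo L=foxtrot R=delta all differ -> CONFLICT
Conflict count: 1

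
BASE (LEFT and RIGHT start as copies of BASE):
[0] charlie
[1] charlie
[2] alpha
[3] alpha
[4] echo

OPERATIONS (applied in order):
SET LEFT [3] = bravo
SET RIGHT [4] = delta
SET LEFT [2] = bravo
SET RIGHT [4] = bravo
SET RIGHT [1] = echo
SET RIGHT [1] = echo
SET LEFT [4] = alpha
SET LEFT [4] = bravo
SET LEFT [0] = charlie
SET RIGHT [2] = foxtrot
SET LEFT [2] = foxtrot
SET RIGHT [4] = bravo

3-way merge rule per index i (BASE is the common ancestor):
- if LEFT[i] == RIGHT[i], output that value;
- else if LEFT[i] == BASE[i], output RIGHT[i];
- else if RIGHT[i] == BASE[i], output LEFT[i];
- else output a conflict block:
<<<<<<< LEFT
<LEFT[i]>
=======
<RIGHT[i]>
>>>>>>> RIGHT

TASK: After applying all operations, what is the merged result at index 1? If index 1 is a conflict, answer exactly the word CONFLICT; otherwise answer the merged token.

Answer: echo

Derivation:
Final LEFT:  [charlie, charlie, foxtrot, bravo, bravo]
Final RIGHT: [charlie, echo, foxtrot, alpha, bravo]
i=0: L=charlie R=charlie -> agree -> charlie
i=1: L=charlie=BASE, R=echo -> take RIGHT -> echo
i=2: L=foxtrot R=foxtrot -> agree -> foxtrot
i=3: L=bravo, R=alpha=BASE -> take LEFT -> bravo
i=4: L=bravo R=bravo -> agree -> bravo
Index 1 -> echo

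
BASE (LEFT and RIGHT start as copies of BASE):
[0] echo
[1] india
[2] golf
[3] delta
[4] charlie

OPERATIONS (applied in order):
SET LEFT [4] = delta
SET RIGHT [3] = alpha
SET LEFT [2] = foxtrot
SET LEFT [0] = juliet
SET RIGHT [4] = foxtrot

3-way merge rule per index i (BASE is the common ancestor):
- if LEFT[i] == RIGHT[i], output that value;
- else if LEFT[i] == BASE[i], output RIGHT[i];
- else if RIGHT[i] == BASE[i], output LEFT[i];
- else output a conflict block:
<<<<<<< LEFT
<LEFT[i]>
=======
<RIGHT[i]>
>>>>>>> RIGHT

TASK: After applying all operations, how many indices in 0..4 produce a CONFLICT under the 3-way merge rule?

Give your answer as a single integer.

Answer: 1

Derivation:
Final LEFT:  [juliet, india, foxtrot, delta, delta]
Final RIGHT: [echo, india, golf, alpha, foxtrot]
i=0: L=juliet, R=echo=BASE -> take LEFT -> juliet
i=1: L=india R=india -> agree -> india
i=2: L=foxtrot, R=golf=BASE -> take LEFT -> foxtrot
i=3: L=delta=BASE, R=alpha -> take RIGHT -> alpha
i=4: BASE=charlie L=delta R=foxtrot all differ -> CONFLICT
Conflict count: 1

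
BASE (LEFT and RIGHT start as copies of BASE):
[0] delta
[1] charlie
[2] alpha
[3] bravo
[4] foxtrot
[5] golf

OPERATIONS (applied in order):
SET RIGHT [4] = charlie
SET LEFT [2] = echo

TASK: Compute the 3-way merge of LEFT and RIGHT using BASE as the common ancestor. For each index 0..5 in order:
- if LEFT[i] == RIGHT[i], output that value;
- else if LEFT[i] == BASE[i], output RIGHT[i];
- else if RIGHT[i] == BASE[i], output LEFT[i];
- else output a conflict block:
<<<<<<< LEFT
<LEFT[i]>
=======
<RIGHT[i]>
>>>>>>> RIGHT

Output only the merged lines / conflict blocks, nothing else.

Answer: delta
charlie
echo
bravo
charlie
golf

Derivation:
Final LEFT:  [delta, charlie, echo, bravo, foxtrot, golf]
Final RIGHT: [delta, charlie, alpha, bravo, charlie, golf]
i=0: L=delta R=delta -> agree -> delta
i=1: L=charlie R=charlie -> agree -> charlie
i=2: L=echo, R=alpha=BASE -> take LEFT -> echo
i=3: L=bravo R=bravo -> agree -> bravo
i=4: L=foxtrot=BASE, R=charlie -> take RIGHT -> charlie
i=5: L=golf R=golf -> agree -> golf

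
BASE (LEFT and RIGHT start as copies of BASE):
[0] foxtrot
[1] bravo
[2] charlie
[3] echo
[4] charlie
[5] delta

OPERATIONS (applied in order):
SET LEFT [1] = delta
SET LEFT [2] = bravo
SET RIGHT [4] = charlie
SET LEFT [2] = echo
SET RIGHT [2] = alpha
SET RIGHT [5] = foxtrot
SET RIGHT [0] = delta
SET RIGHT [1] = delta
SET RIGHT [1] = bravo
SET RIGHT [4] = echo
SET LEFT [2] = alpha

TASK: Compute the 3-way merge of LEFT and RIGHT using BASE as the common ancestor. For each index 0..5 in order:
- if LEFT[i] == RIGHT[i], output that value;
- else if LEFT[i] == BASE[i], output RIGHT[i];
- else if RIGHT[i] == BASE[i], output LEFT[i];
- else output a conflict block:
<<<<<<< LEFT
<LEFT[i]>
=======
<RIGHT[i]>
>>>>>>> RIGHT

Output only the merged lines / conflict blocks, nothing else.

Answer: delta
delta
alpha
echo
echo
foxtrot

Derivation:
Final LEFT:  [foxtrot, delta, alpha, echo, charlie, delta]
Final RIGHT: [delta, bravo, alpha, echo, echo, foxtrot]
i=0: L=foxtrot=BASE, R=delta -> take RIGHT -> delta
i=1: L=delta, R=bravo=BASE -> take LEFT -> delta
i=2: L=alpha R=alpha -> agree -> alpha
i=3: L=echo R=echo -> agree -> echo
i=4: L=charlie=BASE, R=echo -> take RIGHT -> echo
i=5: L=delta=BASE, R=foxtrot -> take RIGHT -> foxtrot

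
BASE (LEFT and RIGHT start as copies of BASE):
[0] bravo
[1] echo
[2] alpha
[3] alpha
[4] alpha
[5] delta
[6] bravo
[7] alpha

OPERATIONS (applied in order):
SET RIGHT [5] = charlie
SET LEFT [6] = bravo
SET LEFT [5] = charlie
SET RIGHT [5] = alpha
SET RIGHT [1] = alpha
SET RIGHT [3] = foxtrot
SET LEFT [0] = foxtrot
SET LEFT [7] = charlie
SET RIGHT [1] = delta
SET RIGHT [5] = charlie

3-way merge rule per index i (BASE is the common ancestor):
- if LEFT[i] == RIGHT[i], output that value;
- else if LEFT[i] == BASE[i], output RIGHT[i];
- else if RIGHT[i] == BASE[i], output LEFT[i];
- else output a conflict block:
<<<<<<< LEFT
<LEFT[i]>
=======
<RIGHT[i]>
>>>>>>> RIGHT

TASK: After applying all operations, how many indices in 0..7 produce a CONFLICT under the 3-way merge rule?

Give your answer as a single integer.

Answer: 0

Derivation:
Final LEFT:  [foxtrot, echo, alpha, alpha, alpha, charlie, bravo, charlie]
Final RIGHT: [bravo, delta, alpha, foxtrot, alpha, charlie, bravo, alpha]
i=0: L=foxtrot, R=bravo=BASE -> take LEFT -> foxtrot
i=1: L=echo=BASE, R=delta -> take RIGHT -> delta
i=2: L=alpha R=alpha -> agree -> alpha
i=3: L=alpha=BASE, R=foxtrot -> take RIGHT -> foxtrot
i=4: L=alpha R=alpha -> agree -> alpha
i=5: L=charlie R=charlie -> agree -> charlie
i=6: L=bravo R=bravo -> agree -> bravo
i=7: L=charlie, R=alpha=BASE -> take LEFT -> charlie
Conflict count: 0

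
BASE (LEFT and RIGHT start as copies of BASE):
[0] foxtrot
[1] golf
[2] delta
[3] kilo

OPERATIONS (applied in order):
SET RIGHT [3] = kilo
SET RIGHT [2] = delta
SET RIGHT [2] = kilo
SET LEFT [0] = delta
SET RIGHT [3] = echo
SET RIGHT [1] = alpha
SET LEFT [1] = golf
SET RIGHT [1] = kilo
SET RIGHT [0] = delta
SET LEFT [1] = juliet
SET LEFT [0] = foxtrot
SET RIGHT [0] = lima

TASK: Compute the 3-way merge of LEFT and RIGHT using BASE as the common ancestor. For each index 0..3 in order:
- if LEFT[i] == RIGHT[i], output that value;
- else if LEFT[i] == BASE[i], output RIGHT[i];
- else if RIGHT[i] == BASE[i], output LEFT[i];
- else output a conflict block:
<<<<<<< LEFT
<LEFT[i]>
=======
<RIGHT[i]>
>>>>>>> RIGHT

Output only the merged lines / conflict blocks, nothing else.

Answer: lima
<<<<<<< LEFT
juliet
=======
kilo
>>>>>>> RIGHT
kilo
echo

Derivation:
Final LEFT:  [foxtrot, juliet, delta, kilo]
Final RIGHT: [lima, kilo, kilo, echo]
i=0: L=foxtrot=BASE, R=lima -> take RIGHT -> lima
i=1: BASE=golf L=juliet R=kilo all differ -> CONFLICT
i=2: L=delta=BASE, R=kilo -> take RIGHT -> kilo
i=3: L=kilo=BASE, R=echo -> take RIGHT -> echo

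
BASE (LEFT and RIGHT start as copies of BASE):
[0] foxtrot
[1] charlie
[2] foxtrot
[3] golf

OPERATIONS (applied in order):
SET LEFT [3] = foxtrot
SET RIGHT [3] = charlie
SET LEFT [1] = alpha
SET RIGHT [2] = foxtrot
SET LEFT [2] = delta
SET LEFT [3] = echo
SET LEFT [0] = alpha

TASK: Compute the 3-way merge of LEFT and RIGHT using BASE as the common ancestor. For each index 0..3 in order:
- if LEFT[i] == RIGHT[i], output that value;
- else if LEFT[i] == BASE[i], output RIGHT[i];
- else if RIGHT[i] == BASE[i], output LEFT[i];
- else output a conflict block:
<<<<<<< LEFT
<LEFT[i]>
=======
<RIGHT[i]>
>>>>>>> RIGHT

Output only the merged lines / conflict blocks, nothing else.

Answer: alpha
alpha
delta
<<<<<<< LEFT
echo
=======
charlie
>>>>>>> RIGHT

Derivation:
Final LEFT:  [alpha, alpha, delta, echo]
Final RIGHT: [foxtrot, charlie, foxtrot, charlie]
i=0: L=alpha, R=foxtrot=BASE -> take LEFT -> alpha
i=1: L=alpha, R=charlie=BASE -> take LEFT -> alpha
i=2: L=delta, R=foxtrot=BASE -> take LEFT -> delta
i=3: BASE=golf L=echo R=charlie all differ -> CONFLICT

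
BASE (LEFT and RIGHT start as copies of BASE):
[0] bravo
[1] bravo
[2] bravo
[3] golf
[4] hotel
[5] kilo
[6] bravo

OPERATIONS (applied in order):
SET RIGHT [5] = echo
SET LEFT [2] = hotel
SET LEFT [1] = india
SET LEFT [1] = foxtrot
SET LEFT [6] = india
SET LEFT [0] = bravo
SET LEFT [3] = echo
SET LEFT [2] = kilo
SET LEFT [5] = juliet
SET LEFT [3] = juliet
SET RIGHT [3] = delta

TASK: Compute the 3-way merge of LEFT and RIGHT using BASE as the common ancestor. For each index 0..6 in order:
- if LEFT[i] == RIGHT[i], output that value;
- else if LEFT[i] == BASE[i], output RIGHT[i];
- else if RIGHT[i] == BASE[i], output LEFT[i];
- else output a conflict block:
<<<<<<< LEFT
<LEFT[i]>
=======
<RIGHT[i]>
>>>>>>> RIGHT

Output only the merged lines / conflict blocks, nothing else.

Final LEFT:  [bravo, foxtrot, kilo, juliet, hotel, juliet, india]
Final RIGHT: [bravo, bravo, bravo, delta, hotel, echo, bravo]
i=0: L=bravo R=bravo -> agree -> bravo
i=1: L=foxtrot, R=bravo=BASE -> take LEFT -> foxtrot
i=2: L=kilo, R=bravo=BASE -> take LEFT -> kilo
i=3: BASE=golf L=juliet R=delta all differ -> CONFLICT
i=4: L=hotel R=hotel -> agree -> hotel
i=5: BASE=kilo L=juliet R=echo all differ -> CONFLICT
i=6: L=india, R=bravo=BASE -> take LEFT -> india

Answer: bravo
foxtrot
kilo
<<<<<<< LEFT
juliet
=======
delta
>>>>>>> RIGHT
hotel
<<<<<<< LEFT
juliet
=======
echo
>>>>>>> RIGHT
india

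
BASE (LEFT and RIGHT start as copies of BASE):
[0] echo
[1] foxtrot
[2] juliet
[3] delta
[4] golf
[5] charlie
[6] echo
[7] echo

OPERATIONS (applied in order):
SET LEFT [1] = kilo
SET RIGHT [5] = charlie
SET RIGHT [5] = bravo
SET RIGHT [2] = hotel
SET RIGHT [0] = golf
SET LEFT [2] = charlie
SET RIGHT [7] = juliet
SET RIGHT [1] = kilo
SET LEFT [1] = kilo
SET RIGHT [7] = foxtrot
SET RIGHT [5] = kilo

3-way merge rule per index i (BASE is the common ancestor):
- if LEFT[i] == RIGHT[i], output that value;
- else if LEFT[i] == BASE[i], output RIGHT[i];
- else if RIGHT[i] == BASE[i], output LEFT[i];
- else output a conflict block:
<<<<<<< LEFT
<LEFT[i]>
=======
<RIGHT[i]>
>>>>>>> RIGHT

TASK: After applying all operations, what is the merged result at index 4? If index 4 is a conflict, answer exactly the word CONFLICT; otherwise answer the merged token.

Final LEFT:  [echo, kilo, charlie, delta, golf, charlie, echo, echo]
Final RIGHT: [golf, kilo, hotel, delta, golf, kilo, echo, foxtrot]
i=0: L=echo=BASE, R=golf -> take RIGHT -> golf
i=1: L=kilo R=kilo -> agree -> kilo
i=2: BASE=juliet L=charlie R=hotel all differ -> CONFLICT
i=3: L=delta R=delta -> agree -> delta
i=4: L=golf R=golf -> agree -> golf
i=5: L=charlie=BASE, R=kilo -> take RIGHT -> kilo
i=6: L=echo R=echo -> agree -> echo
i=7: L=echo=BASE, R=foxtrot -> take RIGHT -> foxtrot
Index 4 -> golf

Answer: golf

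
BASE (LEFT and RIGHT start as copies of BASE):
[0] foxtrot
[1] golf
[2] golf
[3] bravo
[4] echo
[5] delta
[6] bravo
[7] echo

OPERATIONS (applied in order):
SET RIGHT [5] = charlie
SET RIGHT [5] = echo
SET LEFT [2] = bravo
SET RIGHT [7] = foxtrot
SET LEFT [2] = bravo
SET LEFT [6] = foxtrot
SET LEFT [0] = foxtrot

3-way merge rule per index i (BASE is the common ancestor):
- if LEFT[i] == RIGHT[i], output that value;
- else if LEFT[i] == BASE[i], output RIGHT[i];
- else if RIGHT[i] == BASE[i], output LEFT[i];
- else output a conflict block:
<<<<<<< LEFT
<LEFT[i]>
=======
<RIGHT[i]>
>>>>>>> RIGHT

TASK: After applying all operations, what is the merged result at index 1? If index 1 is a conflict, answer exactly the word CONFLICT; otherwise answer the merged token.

Answer: golf

Derivation:
Final LEFT:  [foxtrot, golf, bravo, bravo, echo, delta, foxtrot, echo]
Final RIGHT: [foxtrot, golf, golf, bravo, echo, echo, bravo, foxtrot]
i=0: L=foxtrot R=foxtrot -> agree -> foxtrot
i=1: L=golf R=golf -> agree -> golf
i=2: L=bravo, R=golf=BASE -> take LEFT -> bravo
i=3: L=bravo R=bravo -> agree -> bravo
i=4: L=echo R=echo -> agree -> echo
i=5: L=delta=BASE, R=echo -> take RIGHT -> echo
i=6: L=foxtrot, R=bravo=BASE -> take LEFT -> foxtrot
i=7: L=echo=BASE, R=foxtrot -> take RIGHT -> foxtrot
Index 1 -> golf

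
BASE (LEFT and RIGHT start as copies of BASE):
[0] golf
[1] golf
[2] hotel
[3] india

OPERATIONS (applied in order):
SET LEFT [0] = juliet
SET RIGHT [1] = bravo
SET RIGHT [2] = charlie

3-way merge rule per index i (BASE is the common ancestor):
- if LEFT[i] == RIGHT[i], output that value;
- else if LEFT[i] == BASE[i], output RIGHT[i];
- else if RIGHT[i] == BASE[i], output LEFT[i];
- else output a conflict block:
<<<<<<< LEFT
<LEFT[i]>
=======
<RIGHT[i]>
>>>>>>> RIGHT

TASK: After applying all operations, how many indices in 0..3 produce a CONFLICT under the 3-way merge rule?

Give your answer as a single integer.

Answer: 0

Derivation:
Final LEFT:  [juliet, golf, hotel, india]
Final RIGHT: [golf, bravo, charlie, india]
i=0: L=juliet, R=golf=BASE -> take LEFT -> juliet
i=1: L=golf=BASE, R=bravo -> take RIGHT -> bravo
i=2: L=hotel=BASE, R=charlie -> take RIGHT -> charlie
i=3: L=india R=india -> agree -> india
Conflict count: 0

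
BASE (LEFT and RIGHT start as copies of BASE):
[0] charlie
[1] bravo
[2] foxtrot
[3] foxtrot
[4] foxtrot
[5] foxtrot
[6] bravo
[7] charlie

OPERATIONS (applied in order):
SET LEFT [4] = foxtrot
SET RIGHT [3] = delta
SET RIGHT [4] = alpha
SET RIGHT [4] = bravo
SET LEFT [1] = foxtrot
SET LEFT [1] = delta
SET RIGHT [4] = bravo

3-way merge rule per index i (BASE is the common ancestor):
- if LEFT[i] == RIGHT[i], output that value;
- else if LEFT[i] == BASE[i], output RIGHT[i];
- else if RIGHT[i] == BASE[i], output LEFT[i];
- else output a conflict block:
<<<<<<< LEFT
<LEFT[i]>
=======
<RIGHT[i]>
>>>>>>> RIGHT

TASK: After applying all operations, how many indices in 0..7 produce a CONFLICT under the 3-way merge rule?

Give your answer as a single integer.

Answer: 0

Derivation:
Final LEFT:  [charlie, delta, foxtrot, foxtrot, foxtrot, foxtrot, bravo, charlie]
Final RIGHT: [charlie, bravo, foxtrot, delta, bravo, foxtrot, bravo, charlie]
i=0: L=charlie R=charlie -> agree -> charlie
i=1: L=delta, R=bravo=BASE -> take LEFT -> delta
i=2: L=foxtrot R=foxtrot -> agree -> foxtrot
i=3: L=foxtrot=BASE, R=delta -> take RIGHT -> delta
i=4: L=foxtrot=BASE, R=bravo -> take RIGHT -> bravo
i=5: L=foxtrot R=foxtrot -> agree -> foxtrot
i=6: L=bravo R=bravo -> agree -> bravo
i=7: L=charlie R=charlie -> agree -> charlie
Conflict count: 0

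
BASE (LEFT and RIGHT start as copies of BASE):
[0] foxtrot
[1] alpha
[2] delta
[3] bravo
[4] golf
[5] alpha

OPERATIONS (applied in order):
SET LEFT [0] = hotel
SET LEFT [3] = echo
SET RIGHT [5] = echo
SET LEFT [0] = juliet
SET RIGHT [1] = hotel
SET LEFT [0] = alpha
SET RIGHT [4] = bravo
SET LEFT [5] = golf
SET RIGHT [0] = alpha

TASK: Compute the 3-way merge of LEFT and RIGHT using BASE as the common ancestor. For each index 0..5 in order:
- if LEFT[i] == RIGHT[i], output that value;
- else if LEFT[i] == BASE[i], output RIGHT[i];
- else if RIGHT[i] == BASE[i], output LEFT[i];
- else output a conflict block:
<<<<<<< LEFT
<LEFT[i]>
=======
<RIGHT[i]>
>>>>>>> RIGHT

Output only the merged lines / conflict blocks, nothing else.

Final LEFT:  [alpha, alpha, delta, echo, golf, golf]
Final RIGHT: [alpha, hotel, delta, bravo, bravo, echo]
i=0: L=alpha R=alpha -> agree -> alpha
i=1: L=alpha=BASE, R=hotel -> take RIGHT -> hotel
i=2: L=delta R=delta -> agree -> delta
i=3: L=echo, R=bravo=BASE -> take LEFT -> echo
i=4: L=golf=BASE, R=bravo -> take RIGHT -> bravo
i=5: BASE=alpha L=golf R=echo all differ -> CONFLICT

Answer: alpha
hotel
delta
echo
bravo
<<<<<<< LEFT
golf
=======
echo
>>>>>>> RIGHT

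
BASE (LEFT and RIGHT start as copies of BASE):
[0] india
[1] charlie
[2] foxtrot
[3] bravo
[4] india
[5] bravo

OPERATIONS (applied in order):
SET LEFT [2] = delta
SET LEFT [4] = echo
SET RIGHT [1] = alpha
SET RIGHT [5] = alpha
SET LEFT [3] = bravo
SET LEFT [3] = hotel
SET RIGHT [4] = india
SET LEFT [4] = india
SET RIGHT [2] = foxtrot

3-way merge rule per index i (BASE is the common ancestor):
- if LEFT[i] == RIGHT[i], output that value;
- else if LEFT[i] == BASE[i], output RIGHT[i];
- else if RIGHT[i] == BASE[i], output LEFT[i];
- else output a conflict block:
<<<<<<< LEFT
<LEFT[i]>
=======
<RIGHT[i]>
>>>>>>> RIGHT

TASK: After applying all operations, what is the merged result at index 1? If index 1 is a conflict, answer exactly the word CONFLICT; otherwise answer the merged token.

Final LEFT:  [india, charlie, delta, hotel, india, bravo]
Final RIGHT: [india, alpha, foxtrot, bravo, india, alpha]
i=0: L=india R=india -> agree -> india
i=1: L=charlie=BASE, R=alpha -> take RIGHT -> alpha
i=2: L=delta, R=foxtrot=BASE -> take LEFT -> delta
i=3: L=hotel, R=bravo=BASE -> take LEFT -> hotel
i=4: L=india R=india -> agree -> india
i=5: L=bravo=BASE, R=alpha -> take RIGHT -> alpha
Index 1 -> alpha

Answer: alpha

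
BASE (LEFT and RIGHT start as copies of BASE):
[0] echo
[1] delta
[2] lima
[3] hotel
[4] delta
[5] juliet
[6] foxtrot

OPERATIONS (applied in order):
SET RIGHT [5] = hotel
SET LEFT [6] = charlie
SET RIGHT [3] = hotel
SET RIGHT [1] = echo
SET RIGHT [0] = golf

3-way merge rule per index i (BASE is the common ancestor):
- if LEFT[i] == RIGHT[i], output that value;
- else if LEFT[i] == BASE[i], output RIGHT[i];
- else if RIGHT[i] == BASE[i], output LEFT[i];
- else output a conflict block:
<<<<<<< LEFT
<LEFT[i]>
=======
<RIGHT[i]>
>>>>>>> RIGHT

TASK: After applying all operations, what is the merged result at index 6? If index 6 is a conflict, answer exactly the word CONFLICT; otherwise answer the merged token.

Final LEFT:  [echo, delta, lima, hotel, delta, juliet, charlie]
Final RIGHT: [golf, echo, lima, hotel, delta, hotel, foxtrot]
i=0: L=echo=BASE, R=golf -> take RIGHT -> golf
i=1: L=delta=BASE, R=echo -> take RIGHT -> echo
i=2: L=lima R=lima -> agree -> lima
i=3: L=hotel R=hotel -> agree -> hotel
i=4: L=delta R=delta -> agree -> delta
i=5: L=juliet=BASE, R=hotel -> take RIGHT -> hotel
i=6: L=charlie, R=foxtrot=BASE -> take LEFT -> charlie
Index 6 -> charlie

Answer: charlie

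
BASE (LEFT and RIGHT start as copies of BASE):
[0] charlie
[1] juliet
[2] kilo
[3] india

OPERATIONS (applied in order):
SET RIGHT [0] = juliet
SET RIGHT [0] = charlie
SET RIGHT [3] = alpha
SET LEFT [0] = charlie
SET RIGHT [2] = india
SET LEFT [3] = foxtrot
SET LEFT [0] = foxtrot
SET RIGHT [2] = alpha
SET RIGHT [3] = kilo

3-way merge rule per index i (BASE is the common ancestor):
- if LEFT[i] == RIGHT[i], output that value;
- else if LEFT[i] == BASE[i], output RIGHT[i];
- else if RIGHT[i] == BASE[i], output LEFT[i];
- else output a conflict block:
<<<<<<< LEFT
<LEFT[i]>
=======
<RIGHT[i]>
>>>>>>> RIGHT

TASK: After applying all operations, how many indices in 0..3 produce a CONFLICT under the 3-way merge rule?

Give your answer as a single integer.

Answer: 1

Derivation:
Final LEFT:  [foxtrot, juliet, kilo, foxtrot]
Final RIGHT: [charlie, juliet, alpha, kilo]
i=0: L=foxtrot, R=charlie=BASE -> take LEFT -> foxtrot
i=1: L=juliet R=juliet -> agree -> juliet
i=2: L=kilo=BASE, R=alpha -> take RIGHT -> alpha
i=3: BASE=india L=foxtrot R=kilo all differ -> CONFLICT
Conflict count: 1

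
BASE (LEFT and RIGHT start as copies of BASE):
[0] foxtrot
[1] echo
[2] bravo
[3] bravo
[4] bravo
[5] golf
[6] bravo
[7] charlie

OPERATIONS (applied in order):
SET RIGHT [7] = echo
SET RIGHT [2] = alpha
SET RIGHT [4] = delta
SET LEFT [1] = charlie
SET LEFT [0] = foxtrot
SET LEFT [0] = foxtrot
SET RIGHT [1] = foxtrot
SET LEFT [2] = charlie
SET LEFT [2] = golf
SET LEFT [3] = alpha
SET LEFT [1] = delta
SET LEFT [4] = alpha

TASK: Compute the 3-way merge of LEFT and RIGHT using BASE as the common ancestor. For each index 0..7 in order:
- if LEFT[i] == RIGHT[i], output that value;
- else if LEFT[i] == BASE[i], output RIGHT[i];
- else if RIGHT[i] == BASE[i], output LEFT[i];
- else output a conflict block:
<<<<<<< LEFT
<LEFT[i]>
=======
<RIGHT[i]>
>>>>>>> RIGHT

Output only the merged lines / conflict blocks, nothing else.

Final LEFT:  [foxtrot, delta, golf, alpha, alpha, golf, bravo, charlie]
Final RIGHT: [foxtrot, foxtrot, alpha, bravo, delta, golf, bravo, echo]
i=0: L=foxtrot R=foxtrot -> agree -> foxtrot
i=1: BASE=echo L=delta R=foxtrot all differ -> CONFLICT
i=2: BASE=bravo L=golf R=alpha all differ -> CONFLICT
i=3: L=alpha, R=bravo=BASE -> take LEFT -> alpha
i=4: BASE=bravo L=alpha R=delta all differ -> CONFLICT
i=5: L=golf R=golf -> agree -> golf
i=6: L=bravo R=bravo -> agree -> bravo
i=7: L=charlie=BASE, R=echo -> take RIGHT -> echo

Answer: foxtrot
<<<<<<< LEFT
delta
=======
foxtrot
>>>>>>> RIGHT
<<<<<<< LEFT
golf
=======
alpha
>>>>>>> RIGHT
alpha
<<<<<<< LEFT
alpha
=======
delta
>>>>>>> RIGHT
golf
bravo
echo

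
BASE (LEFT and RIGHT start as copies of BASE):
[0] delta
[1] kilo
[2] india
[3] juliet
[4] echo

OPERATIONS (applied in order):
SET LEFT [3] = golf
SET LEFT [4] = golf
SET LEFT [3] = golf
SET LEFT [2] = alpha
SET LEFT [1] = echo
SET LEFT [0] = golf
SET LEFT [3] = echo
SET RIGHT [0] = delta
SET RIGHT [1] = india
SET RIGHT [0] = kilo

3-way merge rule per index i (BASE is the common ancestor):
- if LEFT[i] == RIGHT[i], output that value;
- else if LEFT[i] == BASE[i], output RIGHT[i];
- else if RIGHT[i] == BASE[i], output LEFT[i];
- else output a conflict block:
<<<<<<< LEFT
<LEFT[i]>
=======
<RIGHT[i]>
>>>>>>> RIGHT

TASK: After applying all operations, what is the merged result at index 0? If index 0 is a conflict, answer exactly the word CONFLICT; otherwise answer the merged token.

Final LEFT:  [golf, echo, alpha, echo, golf]
Final RIGHT: [kilo, india, india, juliet, echo]
i=0: BASE=delta L=golf R=kilo all differ -> CONFLICT
i=1: BASE=kilo L=echo R=india all differ -> CONFLICT
i=2: L=alpha, R=india=BASE -> take LEFT -> alpha
i=3: L=echo, R=juliet=BASE -> take LEFT -> echo
i=4: L=golf, R=echo=BASE -> take LEFT -> golf
Index 0 -> CONFLICT

Answer: CONFLICT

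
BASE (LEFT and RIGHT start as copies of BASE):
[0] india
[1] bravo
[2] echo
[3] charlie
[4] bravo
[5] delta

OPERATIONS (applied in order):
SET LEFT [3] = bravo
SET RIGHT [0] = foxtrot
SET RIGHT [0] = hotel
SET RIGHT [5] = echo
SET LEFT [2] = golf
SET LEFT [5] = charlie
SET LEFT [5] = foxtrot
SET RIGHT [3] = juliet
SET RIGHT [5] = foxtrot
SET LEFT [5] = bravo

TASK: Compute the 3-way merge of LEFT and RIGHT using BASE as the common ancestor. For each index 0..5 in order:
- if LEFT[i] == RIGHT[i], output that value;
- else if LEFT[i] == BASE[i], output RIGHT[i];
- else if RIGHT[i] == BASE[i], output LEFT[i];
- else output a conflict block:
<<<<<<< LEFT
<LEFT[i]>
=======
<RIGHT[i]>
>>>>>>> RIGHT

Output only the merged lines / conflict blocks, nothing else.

Final LEFT:  [india, bravo, golf, bravo, bravo, bravo]
Final RIGHT: [hotel, bravo, echo, juliet, bravo, foxtrot]
i=0: L=india=BASE, R=hotel -> take RIGHT -> hotel
i=1: L=bravo R=bravo -> agree -> bravo
i=2: L=golf, R=echo=BASE -> take LEFT -> golf
i=3: BASE=charlie L=bravo R=juliet all differ -> CONFLICT
i=4: L=bravo R=bravo -> agree -> bravo
i=5: BASE=delta L=bravo R=foxtrot all differ -> CONFLICT

Answer: hotel
bravo
golf
<<<<<<< LEFT
bravo
=======
juliet
>>>>>>> RIGHT
bravo
<<<<<<< LEFT
bravo
=======
foxtrot
>>>>>>> RIGHT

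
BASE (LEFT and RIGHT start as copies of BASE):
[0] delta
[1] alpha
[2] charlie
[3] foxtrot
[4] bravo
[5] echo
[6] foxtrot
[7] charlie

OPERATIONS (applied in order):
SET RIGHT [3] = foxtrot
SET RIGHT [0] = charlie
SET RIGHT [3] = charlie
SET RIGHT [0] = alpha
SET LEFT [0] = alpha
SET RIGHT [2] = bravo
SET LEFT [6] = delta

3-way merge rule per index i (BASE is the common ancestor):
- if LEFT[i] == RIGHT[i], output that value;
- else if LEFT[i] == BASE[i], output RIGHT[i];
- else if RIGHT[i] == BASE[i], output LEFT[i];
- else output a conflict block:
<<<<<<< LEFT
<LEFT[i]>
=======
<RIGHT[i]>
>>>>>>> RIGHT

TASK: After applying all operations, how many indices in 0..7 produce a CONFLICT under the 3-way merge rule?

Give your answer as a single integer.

Final LEFT:  [alpha, alpha, charlie, foxtrot, bravo, echo, delta, charlie]
Final RIGHT: [alpha, alpha, bravo, charlie, bravo, echo, foxtrot, charlie]
i=0: L=alpha R=alpha -> agree -> alpha
i=1: L=alpha R=alpha -> agree -> alpha
i=2: L=charlie=BASE, R=bravo -> take RIGHT -> bravo
i=3: L=foxtrot=BASE, R=charlie -> take RIGHT -> charlie
i=4: L=bravo R=bravo -> agree -> bravo
i=5: L=echo R=echo -> agree -> echo
i=6: L=delta, R=foxtrot=BASE -> take LEFT -> delta
i=7: L=charlie R=charlie -> agree -> charlie
Conflict count: 0

Answer: 0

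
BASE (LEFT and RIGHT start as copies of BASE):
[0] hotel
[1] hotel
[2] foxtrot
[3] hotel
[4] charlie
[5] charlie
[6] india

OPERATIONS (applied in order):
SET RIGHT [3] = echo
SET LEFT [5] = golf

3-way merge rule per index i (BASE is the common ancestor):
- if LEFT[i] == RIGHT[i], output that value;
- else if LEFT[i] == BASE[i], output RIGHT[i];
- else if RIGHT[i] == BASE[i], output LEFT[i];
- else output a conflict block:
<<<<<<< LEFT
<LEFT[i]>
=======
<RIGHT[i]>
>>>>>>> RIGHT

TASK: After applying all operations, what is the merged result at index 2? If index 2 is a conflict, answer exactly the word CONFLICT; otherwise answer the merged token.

Final LEFT:  [hotel, hotel, foxtrot, hotel, charlie, golf, india]
Final RIGHT: [hotel, hotel, foxtrot, echo, charlie, charlie, india]
i=0: L=hotel R=hotel -> agree -> hotel
i=1: L=hotel R=hotel -> agree -> hotel
i=2: L=foxtrot R=foxtrot -> agree -> foxtrot
i=3: L=hotel=BASE, R=echo -> take RIGHT -> echo
i=4: L=charlie R=charlie -> agree -> charlie
i=5: L=golf, R=charlie=BASE -> take LEFT -> golf
i=6: L=india R=india -> agree -> india
Index 2 -> foxtrot

Answer: foxtrot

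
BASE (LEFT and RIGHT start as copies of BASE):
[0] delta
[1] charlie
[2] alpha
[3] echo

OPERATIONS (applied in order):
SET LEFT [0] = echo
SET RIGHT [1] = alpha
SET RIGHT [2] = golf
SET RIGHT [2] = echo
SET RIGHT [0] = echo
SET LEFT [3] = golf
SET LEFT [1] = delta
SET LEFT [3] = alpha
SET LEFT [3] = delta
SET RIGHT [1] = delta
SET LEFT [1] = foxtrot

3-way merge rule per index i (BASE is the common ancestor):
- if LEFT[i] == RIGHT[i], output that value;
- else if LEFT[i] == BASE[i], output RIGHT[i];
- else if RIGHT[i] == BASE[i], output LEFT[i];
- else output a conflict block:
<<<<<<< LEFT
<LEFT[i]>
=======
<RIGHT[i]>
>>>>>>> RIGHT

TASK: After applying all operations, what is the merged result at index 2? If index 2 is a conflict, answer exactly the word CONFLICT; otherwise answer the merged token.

Answer: echo

Derivation:
Final LEFT:  [echo, foxtrot, alpha, delta]
Final RIGHT: [echo, delta, echo, echo]
i=0: L=echo R=echo -> agree -> echo
i=1: BASE=charlie L=foxtrot R=delta all differ -> CONFLICT
i=2: L=alpha=BASE, R=echo -> take RIGHT -> echo
i=3: L=delta, R=echo=BASE -> take LEFT -> delta
Index 2 -> echo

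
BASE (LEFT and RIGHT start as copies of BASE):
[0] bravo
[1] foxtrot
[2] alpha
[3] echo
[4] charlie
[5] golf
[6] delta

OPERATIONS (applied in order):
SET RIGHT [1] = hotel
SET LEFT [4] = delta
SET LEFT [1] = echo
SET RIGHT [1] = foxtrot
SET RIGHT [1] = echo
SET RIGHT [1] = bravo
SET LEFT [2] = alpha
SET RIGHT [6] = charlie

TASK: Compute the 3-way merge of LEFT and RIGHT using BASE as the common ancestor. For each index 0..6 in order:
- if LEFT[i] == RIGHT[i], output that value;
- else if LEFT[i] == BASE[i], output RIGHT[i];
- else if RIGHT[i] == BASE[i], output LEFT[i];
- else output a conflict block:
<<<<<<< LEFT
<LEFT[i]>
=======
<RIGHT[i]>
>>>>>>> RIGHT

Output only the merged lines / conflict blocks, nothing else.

Answer: bravo
<<<<<<< LEFT
echo
=======
bravo
>>>>>>> RIGHT
alpha
echo
delta
golf
charlie

Derivation:
Final LEFT:  [bravo, echo, alpha, echo, delta, golf, delta]
Final RIGHT: [bravo, bravo, alpha, echo, charlie, golf, charlie]
i=0: L=bravo R=bravo -> agree -> bravo
i=1: BASE=foxtrot L=echo R=bravo all differ -> CONFLICT
i=2: L=alpha R=alpha -> agree -> alpha
i=3: L=echo R=echo -> agree -> echo
i=4: L=delta, R=charlie=BASE -> take LEFT -> delta
i=5: L=golf R=golf -> agree -> golf
i=6: L=delta=BASE, R=charlie -> take RIGHT -> charlie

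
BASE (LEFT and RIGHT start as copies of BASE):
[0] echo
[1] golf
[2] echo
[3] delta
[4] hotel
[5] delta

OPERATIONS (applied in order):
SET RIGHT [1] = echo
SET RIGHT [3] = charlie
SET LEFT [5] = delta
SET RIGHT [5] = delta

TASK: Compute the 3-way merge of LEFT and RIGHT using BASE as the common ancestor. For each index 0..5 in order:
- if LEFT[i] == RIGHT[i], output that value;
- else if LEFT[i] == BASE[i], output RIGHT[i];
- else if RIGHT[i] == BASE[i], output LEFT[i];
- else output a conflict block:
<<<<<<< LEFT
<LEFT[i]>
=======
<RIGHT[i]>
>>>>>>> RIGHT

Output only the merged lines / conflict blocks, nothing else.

Final LEFT:  [echo, golf, echo, delta, hotel, delta]
Final RIGHT: [echo, echo, echo, charlie, hotel, delta]
i=0: L=echo R=echo -> agree -> echo
i=1: L=golf=BASE, R=echo -> take RIGHT -> echo
i=2: L=echo R=echo -> agree -> echo
i=3: L=delta=BASE, R=charlie -> take RIGHT -> charlie
i=4: L=hotel R=hotel -> agree -> hotel
i=5: L=delta R=delta -> agree -> delta

Answer: echo
echo
echo
charlie
hotel
delta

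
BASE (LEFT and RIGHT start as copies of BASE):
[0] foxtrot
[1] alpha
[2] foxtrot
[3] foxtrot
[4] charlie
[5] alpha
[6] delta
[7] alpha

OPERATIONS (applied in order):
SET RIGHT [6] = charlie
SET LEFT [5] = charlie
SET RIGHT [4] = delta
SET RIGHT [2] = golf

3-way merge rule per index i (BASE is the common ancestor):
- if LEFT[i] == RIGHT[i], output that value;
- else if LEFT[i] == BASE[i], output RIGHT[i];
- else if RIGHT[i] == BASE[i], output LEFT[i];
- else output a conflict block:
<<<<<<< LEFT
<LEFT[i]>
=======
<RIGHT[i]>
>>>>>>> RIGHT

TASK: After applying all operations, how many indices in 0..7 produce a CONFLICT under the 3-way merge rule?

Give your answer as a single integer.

Final LEFT:  [foxtrot, alpha, foxtrot, foxtrot, charlie, charlie, delta, alpha]
Final RIGHT: [foxtrot, alpha, golf, foxtrot, delta, alpha, charlie, alpha]
i=0: L=foxtrot R=foxtrot -> agree -> foxtrot
i=1: L=alpha R=alpha -> agree -> alpha
i=2: L=foxtrot=BASE, R=golf -> take RIGHT -> golf
i=3: L=foxtrot R=foxtrot -> agree -> foxtrot
i=4: L=charlie=BASE, R=delta -> take RIGHT -> delta
i=5: L=charlie, R=alpha=BASE -> take LEFT -> charlie
i=6: L=delta=BASE, R=charlie -> take RIGHT -> charlie
i=7: L=alpha R=alpha -> agree -> alpha
Conflict count: 0

Answer: 0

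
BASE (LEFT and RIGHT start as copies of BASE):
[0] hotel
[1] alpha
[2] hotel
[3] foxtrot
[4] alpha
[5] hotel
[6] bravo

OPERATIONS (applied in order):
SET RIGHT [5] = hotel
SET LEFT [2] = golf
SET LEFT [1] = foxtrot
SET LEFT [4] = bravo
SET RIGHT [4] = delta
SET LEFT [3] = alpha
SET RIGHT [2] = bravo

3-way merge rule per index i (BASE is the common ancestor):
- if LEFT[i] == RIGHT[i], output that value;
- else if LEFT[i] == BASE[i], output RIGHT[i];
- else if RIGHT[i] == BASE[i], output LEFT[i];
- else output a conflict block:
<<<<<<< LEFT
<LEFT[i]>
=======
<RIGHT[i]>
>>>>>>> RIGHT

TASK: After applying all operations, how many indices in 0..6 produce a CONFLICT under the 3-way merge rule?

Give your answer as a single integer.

Answer: 2

Derivation:
Final LEFT:  [hotel, foxtrot, golf, alpha, bravo, hotel, bravo]
Final RIGHT: [hotel, alpha, bravo, foxtrot, delta, hotel, bravo]
i=0: L=hotel R=hotel -> agree -> hotel
i=1: L=foxtrot, R=alpha=BASE -> take LEFT -> foxtrot
i=2: BASE=hotel L=golf R=bravo all differ -> CONFLICT
i=3: L=alpha, R=foxtrot=BASE -> take LEFT -> alpha
i=4: BASE=alpha L=bravo R=delta all differ -> CONFLICT
i=5: L=hotel R=hotel -> agree -> hotel
i=6: L=bravo R=bravo -> agree -> bravo
Conflict count: 2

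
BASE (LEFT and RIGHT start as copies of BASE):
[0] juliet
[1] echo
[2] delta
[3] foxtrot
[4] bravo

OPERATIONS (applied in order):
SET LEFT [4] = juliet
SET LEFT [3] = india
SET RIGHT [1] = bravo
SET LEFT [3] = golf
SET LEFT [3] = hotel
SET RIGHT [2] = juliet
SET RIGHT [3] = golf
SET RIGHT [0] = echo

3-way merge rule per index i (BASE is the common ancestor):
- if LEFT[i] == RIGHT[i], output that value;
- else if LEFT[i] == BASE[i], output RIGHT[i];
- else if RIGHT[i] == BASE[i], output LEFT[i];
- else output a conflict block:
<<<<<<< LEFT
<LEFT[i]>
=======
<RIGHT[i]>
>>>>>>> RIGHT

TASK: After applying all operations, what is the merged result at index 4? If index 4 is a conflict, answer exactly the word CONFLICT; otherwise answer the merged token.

Final LEFT:  [juliet, echo, delta, hotel, juliet]
Final RIGHT: [echo, bravo, juliet, golf, bravo]
i=0: L=juliet=BASE, R=echo -> take RIGHT -> echo
i=1: L=echo=BASE, R=bravo -> take RIGHT -> bravo
i=2: L=delta=BASE, R=juliet -> take RIGHT -> juliet
i=3: BASE=foxtrot L=hotel R=golf all differ -> CONFLICT
i=4: L=juliet, R=bravo=BASE -> take LEFT -> juliet
Index 4 -> juliet

Answer: juliet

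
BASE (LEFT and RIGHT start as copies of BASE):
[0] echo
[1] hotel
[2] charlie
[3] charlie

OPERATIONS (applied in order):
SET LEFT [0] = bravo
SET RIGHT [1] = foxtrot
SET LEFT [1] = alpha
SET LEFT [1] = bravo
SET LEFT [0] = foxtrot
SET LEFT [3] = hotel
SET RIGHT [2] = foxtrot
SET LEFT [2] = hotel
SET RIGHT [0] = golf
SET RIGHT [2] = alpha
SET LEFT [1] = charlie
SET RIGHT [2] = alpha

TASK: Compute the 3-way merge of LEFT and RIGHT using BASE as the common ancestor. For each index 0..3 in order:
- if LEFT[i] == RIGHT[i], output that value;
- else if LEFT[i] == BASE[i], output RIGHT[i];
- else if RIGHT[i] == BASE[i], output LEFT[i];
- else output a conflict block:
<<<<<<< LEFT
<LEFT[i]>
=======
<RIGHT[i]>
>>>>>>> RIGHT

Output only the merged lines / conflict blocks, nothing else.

Answer: <<<<<<< LEFT
foxtrot
=======
golf
>>>>>>> RIGHT
<<<<<<< LEFT
charlie
=======
foxtrot
>>>>>>> RIGHT
<<<<<<< LEFT
hotel
=======
alpha
>>>>>>> RIGHT
hotel

Derivation:
Final LEFT:  [foxtrot, charlie, hotel, hotel]
Final RIGHT: [golf, foxtrot, alpha, charlie]
i=0: BASE=echo L=foxtrot R=golf all differ -> CONFLICT
i=1: BASE=hotel L=charlie R=foxtrot all differ -> CONFLICT
i=2: BASE=charlie L=hotel R=alpha all differ -> CONFLICT
i=3: L=hotel, R=charlie=BASE -> take LEFT -> hotel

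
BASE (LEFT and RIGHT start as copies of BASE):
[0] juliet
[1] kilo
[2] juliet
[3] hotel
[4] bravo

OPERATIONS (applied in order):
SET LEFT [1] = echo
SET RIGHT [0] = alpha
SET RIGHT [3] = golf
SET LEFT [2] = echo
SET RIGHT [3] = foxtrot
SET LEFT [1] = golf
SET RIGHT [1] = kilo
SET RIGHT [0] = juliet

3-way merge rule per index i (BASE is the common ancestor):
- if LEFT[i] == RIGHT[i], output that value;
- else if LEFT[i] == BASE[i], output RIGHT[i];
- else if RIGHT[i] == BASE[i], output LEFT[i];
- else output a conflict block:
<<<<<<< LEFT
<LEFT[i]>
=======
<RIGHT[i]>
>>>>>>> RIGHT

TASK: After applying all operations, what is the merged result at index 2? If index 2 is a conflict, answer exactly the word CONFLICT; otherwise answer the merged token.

Final LEFT:  [juliet, golf, echo, hotel, bravo]
Final RIGHT: [juliet, kilo, juliet, foxtrot, bravo]
i=0: L=juliet R=juliet -> agree -> juliet
i=1: L=golf, R=kilo=BASE -> take LEFT -> golf
i=2: L=echo, R=juliet=BASE -> take LEFT -> echo
i=3: L=hotel=BASE, R=foxtrot -> take RIGHT -> foxtrot
i=4: L=bravo R=bravo -> agree -> bravo
Index 2 -> echo

Answer: echo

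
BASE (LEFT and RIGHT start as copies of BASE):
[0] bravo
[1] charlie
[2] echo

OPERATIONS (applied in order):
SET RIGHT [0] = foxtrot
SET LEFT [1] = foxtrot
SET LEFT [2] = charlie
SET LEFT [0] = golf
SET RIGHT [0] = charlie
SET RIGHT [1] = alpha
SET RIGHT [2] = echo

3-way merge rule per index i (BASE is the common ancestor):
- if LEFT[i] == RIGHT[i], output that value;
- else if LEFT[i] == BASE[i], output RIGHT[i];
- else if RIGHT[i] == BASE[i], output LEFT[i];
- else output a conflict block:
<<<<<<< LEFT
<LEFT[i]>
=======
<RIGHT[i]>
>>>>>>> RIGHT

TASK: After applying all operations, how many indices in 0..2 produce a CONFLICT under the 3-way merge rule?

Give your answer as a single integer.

Final LEFT:  [golf, foxtrot, charlie]
Final RIGHT: [charlie, alpha, echo]
i=0: BASE=bravo L=golf R=charlie all differ -> CONFLICT
i=1: BASE=charlie L=foxtrot R=alpha all differ -> CONFLICT
i=2: L=charlie, R=echo=BASE -> take LEFT -> charlie
Conflict count: 2

Answer: 2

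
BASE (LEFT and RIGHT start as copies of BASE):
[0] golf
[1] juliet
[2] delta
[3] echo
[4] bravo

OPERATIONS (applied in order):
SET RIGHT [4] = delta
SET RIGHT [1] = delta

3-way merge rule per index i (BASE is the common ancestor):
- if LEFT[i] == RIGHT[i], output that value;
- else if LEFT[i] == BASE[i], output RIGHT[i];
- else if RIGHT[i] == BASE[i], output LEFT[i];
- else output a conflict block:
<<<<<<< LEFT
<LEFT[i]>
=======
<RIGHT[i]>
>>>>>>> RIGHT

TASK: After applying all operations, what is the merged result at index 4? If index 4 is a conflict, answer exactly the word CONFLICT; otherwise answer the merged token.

Answer: delta

Derivation:
Final LEFT:  [golf, juliet, delta, echo, bravo]
Final RIGHT: [golf, delta, delta, echo, delta]
i=0: L=golf R=golf -> agree -> golf
i=1: L=juliet=BASE, R=delta -> take RIGHT -> delta
i=2: L=delta R=delta -> agree -> delta
i=3: L=echo R=echo -> agree -> echo
i=4: L=bravo=BASE, R=delta -> take RIGHT -> delta
Index 4 -> delta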